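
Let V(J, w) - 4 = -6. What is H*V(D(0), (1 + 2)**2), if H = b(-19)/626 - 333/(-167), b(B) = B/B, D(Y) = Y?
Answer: -208625/52271 ≈ -3.9912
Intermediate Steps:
V(J, w) = -2 (V(J, w) = 4 - 6 = -2)
b(B) = 1
H = 208625/104542 (H = 1/626 - 333/(-167) = 1*(1/626) - 333*(-1/167) = 1/626 + 333/167 = 208625/104542 ≈ 1.9956)
H*V(D(0), (1 + 2)**2) = (208625/104542)*(-2) = -208625/52271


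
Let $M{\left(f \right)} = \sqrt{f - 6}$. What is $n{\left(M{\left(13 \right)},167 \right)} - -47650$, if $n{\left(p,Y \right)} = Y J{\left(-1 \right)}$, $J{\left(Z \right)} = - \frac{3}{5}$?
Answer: $\frac{237749}{5} \approx 47550.0$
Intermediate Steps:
$J{\left(Z \right)} = - \frac{3}{5}$ ($J{\left(Z \right)} = \left(-3\right) \frac{1}{5} = - \frac{3}{5}$)
$M{\left(f \right)} = \sqrt{-6 + f}$
$n{\left(p,Y \right)} = - \frac{3 Y}{5}$ ($n{\left(p,Y \right)} = Y \left(- \frac{3}{5}\right) = - \frac{3 Y}{5}$)
$n{\left(M{\left(13 \right)},167 \right)} - -47650 = \left(- \frac{3}{5}\right) 167 - -47650 = - \frac{501}{5} + 47650 = \frac{237749}{5}$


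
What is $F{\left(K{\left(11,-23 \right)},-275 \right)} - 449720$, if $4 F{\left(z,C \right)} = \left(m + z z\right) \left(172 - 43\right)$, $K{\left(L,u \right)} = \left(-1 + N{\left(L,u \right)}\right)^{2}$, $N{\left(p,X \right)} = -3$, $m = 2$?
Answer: $- \frac{882799}{2} \approx -4.414 \cdot 10^{5}$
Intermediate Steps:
$K{\left(L,u \right)} = 16$ ($K{\left(L,u \right)} = \left(-1 - 3\right)^{2} = \left(-4\right)^{2} = 16$)
$F{\left(z,C \right)} = \frac{129}{2} + \frac{129 z^{2}}{4}$ ($F{\left(z,C \right)} = \frac{\left(2 + z z\right) \left(172 - 43\right)}{4} = \frac{\left(2 + z^{2}\right) 129}{4} = \frac{258 + 129 z^{2}}{4} = \frac{129}{2} + \frac{129 z^{2}}{4}$)
$F{\left(K{\left(11,-23 \right)},-275 \right)} - 449720 = \left(\frac{129}{2} + \frac{129 \cdot 16^{2}}{4}\right) - 449720 = \left(\frac{129}{2} + \frac{129}{4} \cdot 256\right) - 449720 = \left(\frac{129}{2} + 8256\right) - 449720 = \frac{16641}{2} - 449720 = - \frac{882799}{2}$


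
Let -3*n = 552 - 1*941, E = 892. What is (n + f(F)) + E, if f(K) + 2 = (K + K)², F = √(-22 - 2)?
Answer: 2771/3 ≈ 923.67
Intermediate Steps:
n = 389/3 (n = -(552 - 1*941)/3 = -(552 - 941)/3 = -⅓*(-389) = 389/3 ≈ 129.67)
F = 2*I*√6 (F = √(-24) = 2*I*√6 ≈ 4.899*I)
f(K) = -2 + 4*K² (f(K) = -2 + (K + K)² = -2 + (2*K)² = -2 + 4*K²)
(n + f(F)) + E = (389/3 + (-2 + 4*(2*I*√6)²)) + 892 = (389/3 + (-2 + 4*(-24))) + 892 = (389/3 + (-2 - 96)) + 892 = (389/3 - 98) + 892 = 95/3 + 892 = 2771/3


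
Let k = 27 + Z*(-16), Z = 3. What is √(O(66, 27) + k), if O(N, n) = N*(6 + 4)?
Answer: 3*√71 ≈ 25.278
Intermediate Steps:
O(N, n) = 10*N (O(N, n) = N*10 = 10*N)
k = -21 (k = 27 + 3*(-16) = 27 - 48 = -21)
√(O(66, 27) + k) = √(10*66 - 21) = √(660 - 21) = √639 = 3*√71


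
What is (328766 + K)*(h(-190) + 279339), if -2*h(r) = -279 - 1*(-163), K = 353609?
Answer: 190653527875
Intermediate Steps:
h(r) = 58 (h(r) = -(-279 - 1*(-163))/2 = -(-279 + 163)/2 = -1/2*(-116) = 58)
(328766 + K)*(h(-190) + 279339) = (328766 + 353609)*(58 + 279339) = 682375*279397 = 190653527875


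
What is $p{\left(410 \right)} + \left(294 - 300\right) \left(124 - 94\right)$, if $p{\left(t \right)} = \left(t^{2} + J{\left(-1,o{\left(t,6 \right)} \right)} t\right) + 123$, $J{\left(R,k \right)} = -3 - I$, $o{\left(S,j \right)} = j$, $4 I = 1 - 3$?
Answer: $167018$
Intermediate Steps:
$I = - \frac{1}{2}$ ($I = \frac{1 - 3}{4} = \frac{1}{4} \left(-2\right) = - \frac{1}{2} \approx -0.5$)
$J{\left(R,k \right)} = - \frac{5}{2}$ ($J{\left(R,k \right)} = -3 - - \frac{1}{2} = -3 + \frac{1}{2} = - \frac{5}{2}$)
$p{\left(t \right)} = 123 + t^{2} - \frac{5 t}{2}$ ($p{\left(t \right)} = \left(t^{2} - \frac{5 t}{2}\right) + 123 = 123 + t^{2} - \frac{5 t}{2}$)
$p{\left(410 \right)} + \left(294 - 300\right) \left(124 - 94\right) = \left(123 + 410^{2} - 1025\right) + \left(294 - 300\right) \left(124 - 94\right) = \left(123 + 168100 - 1025\right) - 6 \left(124 - 94\right) = 167198 - 180 = 167018$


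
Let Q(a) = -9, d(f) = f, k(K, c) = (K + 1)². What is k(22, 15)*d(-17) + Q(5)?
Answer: -9002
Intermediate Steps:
k(K, c) = (1 + K)²
k(22, 15)*d(-17) + Q(5) = (1 + 22)²*(-17) - 9 = 23²*(-17) - 9 = 529*(-17) - 9 = -8993 - 9 = -9002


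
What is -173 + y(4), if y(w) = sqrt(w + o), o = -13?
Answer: -173 + 3*I ≈ -173.0 + 3.0*I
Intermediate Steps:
y(w) = sqrt(-13 + w) (y(w) = sqrt(w - 13) = sqrt(-13 + w))
-173 + y(4) = -173 + sqrt(-13 + 4) = -173 + sqrt(-9) = -173 + 3*I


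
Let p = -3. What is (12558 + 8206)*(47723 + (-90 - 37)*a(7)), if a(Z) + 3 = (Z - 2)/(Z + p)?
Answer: 995535171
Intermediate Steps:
a(Z) = -3 + (-2 + Z)/(-3 + Z) (a(Z) = -3 + (Z - 2)/(Z - 3) = -3 + (-2 + Z)/(-3 + Z))
(12558 + 8206)*(47723 + (-90 - 37)*a(7)) = (12558 + 8206)*(47723 + (-90 - 37)*((7 - 2*7)/(-3 + 7))) = 20764*(47723 - 127*(7 - 14)/4) = 20764*(47723 - 127*(-7)/4) = 20764*(47723 - 127*(-7/4)) = 20764*(47723 + 889/4) = 20764*(191781/4) = 995535171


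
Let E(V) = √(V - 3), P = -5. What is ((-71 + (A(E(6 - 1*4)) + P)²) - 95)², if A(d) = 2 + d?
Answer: 24928 + 1896*I ≈ 24928.0 + 1896.0*I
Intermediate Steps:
E(V) = √(-3 + V)
((-71 + (A(E(6 - 1*4)) + P)²) - 95)² = ((-71 + ((2 + √(-3 + (6 - 1*4))) - 5)²) - 95)² = ((-71 + ((2 + √(-3 + (6 - 4))) - 5)²) - 95)² = ((-71 + ((2 + √(-3 + 2)) - 5)²) - 95)² = ((-71 + ((2 + √(-1)) - 5)²) - 95)² = ((-71 + ((2 + I) - 5)²) - 95)² = ((-71 + (-3 + I)²) - 95)² = (-166 + (-3 + I)²)²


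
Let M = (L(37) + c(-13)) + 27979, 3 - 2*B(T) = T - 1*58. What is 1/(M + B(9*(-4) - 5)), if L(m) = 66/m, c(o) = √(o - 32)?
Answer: 38375512/1075734116581 - 4107*I*√5/1075734116581 ≈ 3.5674e-5 - 8.537e-9*I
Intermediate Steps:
B(T) = 61/2 - T/2 (B(T) = 3/2 - (T - 1*58)/2 = 3/2 - (T - 58)/2 = 3/2 - (-58 + T)/2 = 3/2 + (29 - T/2) = 61/2 - T/2)
c(o) = √(-32 + o)
M = 1035289/37 + 3*I*√5 (M = (66/37 + √(-32 - 13)) + 27979 = (66*(1/37) + √(-45)) + 27979 = (66/37 + 3*I*√5) + 27979 = 1035289/37 + 3*I*√5 ≈ 27981.0 + 6.7082*I)
1/(M + B(9*(-4) - 5)) = 1/((1035289/37 + 3*I*√5) + (61/2 - (9*(-4) - 5)/2)) = 1/((1035289/37 + 3*I*√5) + (61/2 - (-36 - 5)/2)) = 1/((1035289/37 + 3*I*√5) + (61/2 - ½*(-41))) = 1/((1035289/37 + 3*I*√5) + (61/2 + 41/2)) = 1/((1035289/37 + 3*I*√5) + 51) = 1/(1037176/37 + 3*I*√5)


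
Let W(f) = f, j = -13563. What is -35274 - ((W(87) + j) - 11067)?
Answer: -10731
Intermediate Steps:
-35274 - ((W(87) + j) - 11067) = -35274 - ((87 - 13563) - 11067) = -35274 - (-13476 - 11067) = -35274 - 1*(-24543) = -35274 + 24543 = -10731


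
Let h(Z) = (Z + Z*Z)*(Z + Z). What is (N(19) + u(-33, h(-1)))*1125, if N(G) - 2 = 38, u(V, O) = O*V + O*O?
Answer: 45000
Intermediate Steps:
h(Z) = 2*Z*(Z + Z**2) (h(Z) = (Z + Z**2)*(2*Z) = 2*Z*(Z + Z**2))
u(V, O) = O**2 + O*V (u(V, O) = O*V + O**2 = O**2 + O*V)
N(G) = 40 (N(G) = 2 + 38 = 40)
(N(19) + u(-33, h(-1)))*1125 = (40 + (2*(-1)**2*(1 - 1))*(2*(-1)**2*(1 - 1) - 33))*1125 = (40 + (2*1*0)*(2*1*0 - 33))*1125 = (40 + 0*(0 - 33))*1125 = (40 + 0*(-33))*1125 = (40 + 0)*1125 = 40*1125 = 45000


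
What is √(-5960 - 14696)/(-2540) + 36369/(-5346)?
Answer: -449/66 - I*√1291/635 ≈ -6.803 - 0.056583*I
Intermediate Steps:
√(-5960 - 14696)/(-2540) + 36369/(-5346) = √(-20656)*(-1/2540) + 36369*(-1/5346) = (4*I*√1291)*(-1/2540) - 449/66 = -I*√1291/635 - 449/66 = -449/66 - I*√1291/635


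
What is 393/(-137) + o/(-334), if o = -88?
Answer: -59603/22879 ≈ -2.6051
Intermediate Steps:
393/(-137) + o/(-334) = 393/(-137) - 88/(-334) = 393*(-1/137) - 88*(-1/334) = -393/137 + 44/167 = -59603/22879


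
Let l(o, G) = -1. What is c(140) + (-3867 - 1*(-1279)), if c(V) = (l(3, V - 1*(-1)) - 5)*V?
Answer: -3428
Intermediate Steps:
c(V) = -6*V (c(V) = (-1 - 5)*V = -6*V)
c(140) + (-3867 - 1*(-1279)) = -6*140 + (-3867 - 1*(-1279)) = -840 + (-3867 + 1279) = -840 - 2588 = -3428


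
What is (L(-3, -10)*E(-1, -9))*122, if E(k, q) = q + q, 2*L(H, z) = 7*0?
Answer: 0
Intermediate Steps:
L(H, z) = 0 (L(H, z) = (7*0)/2 = (½)*0 = 0)
E(k, q) = 2*q
(L(-3, -10)*E(-1, -9))*122 = (0*(2*(-9)))*122 = (0*(-18))*122 = 0*122 = 0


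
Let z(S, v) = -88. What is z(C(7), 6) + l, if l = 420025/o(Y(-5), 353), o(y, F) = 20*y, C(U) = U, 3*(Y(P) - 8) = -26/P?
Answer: 1208683/584 ≈ 2069.7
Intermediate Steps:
Y(P) = 8 - 26/(3*P) (Y(P) = 8 + (-26/P)/3 = 8 - 26/(3*P))
l = 1260075/584 (l = 420025/((20*(8 - 26/3/(-5)))) = 420025/((20*(8 - 26/3*(-⅕)))) = 420025/((20*(8 + 26/15))) = 420025/((20*(146/15))) = 420025/(584/3) = 420025*(3/584) = 1260075/584 ≈ 2157.7)
z(C(7), 6) + l = -88 + 1260075/584 = 1208683/584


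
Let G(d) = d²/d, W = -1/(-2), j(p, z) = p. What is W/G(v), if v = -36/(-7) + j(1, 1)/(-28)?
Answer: 14/143 ≈ 0.097902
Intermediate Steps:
v = 143/28 (v = -36/(-7) + 1/(-28) = -36*(-⅐) + 1*(-1/28) = 36/7 - 1/28 = 143/28 ≈ 5.1071)
W = ½ (W = -1*(-½) = ½ ≈ 0.50000)
G(d) = d
W/G(v) = 1/(2*(143/28)) = (½)*(28/143) = 14/143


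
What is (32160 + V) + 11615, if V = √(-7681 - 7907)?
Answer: 43775 + 6*I*√433 ≈ 43775.0 + 124.85*I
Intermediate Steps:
V = 6*I*√433 (V = √(-15588) = 6*I*√433 ≈ 124.85*I)
(32160 + V) + 11615 = (32160 + 6*I*√433) + 11615 = 43775 + 6*I*√433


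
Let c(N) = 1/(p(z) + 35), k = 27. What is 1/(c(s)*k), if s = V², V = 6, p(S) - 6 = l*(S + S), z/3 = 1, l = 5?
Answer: 71/27 ≈ 2.6296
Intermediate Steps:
z = 3 (z = 3*1 = 3)
p(S) = 6 + 10*S (p(S) = 6 + 5*(S + S) = 6 + 5*(2*S) = 6 + 10*S)
s = 36 (s = 6² = 36)
c(N) = 1/71 (c(N) = 1/((6 + 10*3) + 35) = 1/((6 + 30) + 35) = 1/(36 + 35) = 1/71)
1/(c(s)*k) = 1/((1/71)*27) = 1/(27/71) = 71/27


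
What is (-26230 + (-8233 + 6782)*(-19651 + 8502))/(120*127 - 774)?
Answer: 16150969/14466 ≈ 1116.5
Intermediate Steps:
(-26230 + (-8233 + 6782)*(-19651 + 8502))/(120*127 - 774) = (-26230 - 1451*(-11149))/(15240 - 774) = (-26230 + 16177199)/14466 = 16150969*(1/14466) = 16150969/14466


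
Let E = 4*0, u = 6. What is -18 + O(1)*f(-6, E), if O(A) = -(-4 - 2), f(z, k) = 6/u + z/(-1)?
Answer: 24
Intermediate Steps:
E = 0
f(z, k) = 1 - z (f(z, k) = 6/6 + z/(-1) = 6*(⅙) + z*(-1) = 1 - z)
O(A) = 6 (O(A) = -1*(-6) = 6)
-18 + O(1)*f(-6, E) = -18 + 6*(1 - 1*(-6)) = -18 + 6*(1 + 6) = -18 + 6*7 = -18 + 42 = 24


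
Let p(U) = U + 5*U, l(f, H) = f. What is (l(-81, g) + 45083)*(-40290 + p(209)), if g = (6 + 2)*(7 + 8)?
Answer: -1756698072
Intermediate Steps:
g = 120 (g = 8*15 = 120)
p(U) = 6*U
(l(-81, g) + 45083)*(-40290 + p(209)) = (-81 + 45083)*(-40290 + 6*209) = 45002*(-40290 + 1254) = 45002*(-39036) = -1756698072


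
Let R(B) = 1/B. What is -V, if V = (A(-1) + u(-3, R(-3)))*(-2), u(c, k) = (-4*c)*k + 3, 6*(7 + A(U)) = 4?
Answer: -44/3 ≈ -14.667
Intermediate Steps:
R(B) = 1/B
A(U) = -19/3 (A(U) = -7 + (1/6)*4 = -7 + 2/3 = -19/3)
u(c, k) = 3 - 4*c*k (u(c, k) = -4*c*k + 3 = 3 - 4*c*k)
V = 44/3 (V = (-19/3 + (3 - 4*(-3)/(-3)))*(-2) = (-19/3 + (3 - 4*(-3)*(-1/3)))*(-2) = (-19/3 + (3 - 4))*(-2) = (-19/3 - 1)*(-2) = -22/3*(-2) = 44/3 ≈ 14.667)
-V = -1*44/3 = -44/3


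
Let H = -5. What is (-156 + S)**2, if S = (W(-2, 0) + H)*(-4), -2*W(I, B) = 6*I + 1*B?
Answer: 25600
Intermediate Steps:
W(I, B) = -3*I - B/2 (W(I, B) = -(6*I + 1*B)/2 = -(6*I + B)/2 = -(B + 6*I)/2 = -3*I - B/2)
S = -4 (S = ((-3*(-2) - 1/2*0) - 5)*(-4) = ((6 + 0) - 5)*(-4) = (6 - 5)*(-4) = 1*(-4) = -4)
(-156 + S)**2 = (-156 - 4)**2 = (-160)**2 = 25600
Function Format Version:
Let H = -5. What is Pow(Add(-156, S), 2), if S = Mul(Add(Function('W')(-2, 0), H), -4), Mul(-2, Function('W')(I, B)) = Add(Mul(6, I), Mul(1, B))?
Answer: 25600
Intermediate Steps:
Function('W')(I, B) = Add(Mul(-3, I), Mul(Rational(-1, 2), B)) (Function('W')(I, B) = Mul(Rational(-1, 2), Add(Mul(6, I), Mul(1, B))) = Mul(Rational(-1, 2), Add(Mul(6, I), B)) = Mul(Rational(-1, 2), Add(B, Mul(6, I))) = Add(Mul(-3, I), Mul(Rational(-1, 2), B)))
S = -4 (S = Mul(Add(Add(Mul(-3, -2), Mul(Rational(-1, 2), 0)), -5), -4) = Mul(Add(Add(6, 0), -5), -4) = Mul(Add(6, -5), -4) = Mul(1, -4) = -4)
Pow(Add(-156, S), 2) = Pow(Add(-156, -4), 2) = Pow(-160, 2) = 25600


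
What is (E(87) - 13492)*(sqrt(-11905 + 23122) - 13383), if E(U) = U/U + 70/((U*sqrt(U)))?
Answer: (13383 - sqrt(11217))*(102113379 - 70*sqrt(87))/7569 ≈ 1.7912e+8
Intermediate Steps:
E(U) = 1 + 70/U**(3/2) (E(U) = 1 + 70/(U**(3/2)) = 1 + 70/U**(3/2))
(E(87) - 13492)*(sqrt(-11905 + 23122) - 13383) = ((1 + 70/87**(3/2)) - 13492)*(sqrt(-11905 + 23122) - 13383) = ((1 + 70*(sqrt(87)/7569)) - 13492)*(sqrt(11217) - 13383) = ((1 + 70*sqrt(87)/7569) - 13492)*(-13383 + sqrt(11217)) = (-13491 + 70*sqrt(87)/7569)*(-13383 + sqrt(11217))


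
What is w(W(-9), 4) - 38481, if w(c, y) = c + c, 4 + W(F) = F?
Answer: -38507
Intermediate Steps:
W(F) = -4 + F
w(c, y) = 2*c
w(W(-9), 4) - 38481 = 2*(-4 - 9) - 38481 = 2*(-13) - 38481 = -26 - 38481 = -38507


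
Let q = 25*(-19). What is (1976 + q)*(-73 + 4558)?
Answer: 6731985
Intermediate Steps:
q = -475
(1976 + q)*(-73 + 4558) = (1976 - 475)*(-73 + 4558) = 1501*4485 = 6731985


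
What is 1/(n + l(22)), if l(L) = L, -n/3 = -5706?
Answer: 1/17140 ≈ 5.8343e-5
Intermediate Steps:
n = 17118 (n = -3*(-5706) = 17118)
1/(n + l(22)) = 1/(17118 + 22) = 1/17140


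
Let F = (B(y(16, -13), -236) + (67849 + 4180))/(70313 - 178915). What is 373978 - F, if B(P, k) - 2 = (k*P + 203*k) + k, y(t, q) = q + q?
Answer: 40614788779/108602 ≈ 3.7398e+5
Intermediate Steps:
y(t, q) = 2*q
B(P, k) = 2 + 204*k + P*k (B(P, k) = 2 + ((k*P + 203*k) + k) = 2 + ((P*k + 203*k) + k) = 2 + ((203*k + P*k) + k) = 2 + (204*k + P*k) = 2 + 204*k + P*k)
F = -30023/108602 (F = ((2 + 204*(-236) + (2*(-13))*(-236)) + (67849 + 4180))/(70313 - 178915) = ((2 - 48144 - 26*(-236)) + 72029)/(-108602) = ((2 - 48144 + 6136) + 72029)*(-1/108602) = (-42006 + 72029)*(-1/108602) = 30023*(-1/108602) = -30023/108602 ≈ -0.27645)
373978 - F = 373978 - 1*(-30023/108602) = 373978 + 30023/108602 = 40614788779/108602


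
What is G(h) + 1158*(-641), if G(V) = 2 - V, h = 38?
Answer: -742314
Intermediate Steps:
G(h) + 1158*(-641) = (2 - 1*38) + 1158*(-641) = (2 - 38) - 742278 = -36 - 742278 = -742314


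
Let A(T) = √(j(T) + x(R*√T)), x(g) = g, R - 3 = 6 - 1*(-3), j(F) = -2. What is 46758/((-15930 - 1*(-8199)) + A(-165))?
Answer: 46758/(-7731 + √2*√(-1 + 6*I*√165)) ≈ -6.0549 - 0.0069283*I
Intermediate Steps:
R = 12 (R = 3 + (6 - 1*(-3)) = 3 + (6 + 3) = 3 + 9 = 12)
A(T) = √(-2 + 12*√T)
46758/((-15930 - 1*(-8199)) + A(-165)) = 46758/((-15930 - 1*(-8199)) + √(-2 + 12*√(-165))) = 46758/((-15930 + 8199) + √(-2 + 12*(I*√165))) = 46758/(-7731 + √(-2 + 12*I*√165))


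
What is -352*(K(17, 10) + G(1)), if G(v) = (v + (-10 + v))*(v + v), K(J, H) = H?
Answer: 2112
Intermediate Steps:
G(v) = 2*v*(-10 + 2*v) (G(v) = (-10 + 2*v)*(2*v) = 2*v*(-10 + 2*v))
-352*(K(17, 10) + G(1)) = -352*(10 + 4*1*(-5 + 1)) = -352*(10 + 4*1*(-4)) = -352*(10 - 16) = -352*(-6) = 2112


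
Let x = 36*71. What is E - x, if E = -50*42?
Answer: -4656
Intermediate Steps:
E = -2100
x = 2556
E - x = -2100 - 1*2556 = -2100 - 2556 = -4656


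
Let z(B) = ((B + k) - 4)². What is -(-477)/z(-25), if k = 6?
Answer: 477/529 ≈ 0.90170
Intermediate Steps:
z(B) = (2 + B)² (z(B) = ((B + 6) - 4)² = ((6 + B) - 4)² = (2 + B)²)
-(-477)/z(-25) = -(-477)/((2 - 25)²) = -(-477)/((-23)²) = -(-477)/529 = -1*(-477/529) = 477/529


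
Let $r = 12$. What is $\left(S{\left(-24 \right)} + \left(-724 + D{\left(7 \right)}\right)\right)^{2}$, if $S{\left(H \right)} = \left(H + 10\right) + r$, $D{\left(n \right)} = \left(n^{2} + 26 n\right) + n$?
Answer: $238144$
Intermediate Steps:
$D{\left(n \right)} = n^{2} + 27 n$
$S{\left(H \right)} = 22 + H$ ($S{\left(H \right)} = \left(H + 10\right) + 12 = \left(10 + H\right) + 12 = 22 + H$)
$\left(S{\left(-24 \right)} + \left(-724 + D{\left(7 \right)}\right)\right)^{2} = \left(\left(22 - 24\right) - \left(724 - 7 \left(27 + 7\right)\right)\right)^{2} = \left(-2 + \left(-724 + 7 \cdot 34\right)\right)^{2} = \left(-2 + \left(-724 + 238\right)\right)^{2} = \left(-2 - 486\right)^{2} = \left(-488\right)^{2} = 238144$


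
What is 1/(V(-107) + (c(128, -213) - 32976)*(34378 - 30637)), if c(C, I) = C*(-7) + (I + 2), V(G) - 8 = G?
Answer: -1/127504602 ≈ -7.8429e-9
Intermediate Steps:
V(G) = 8 + G
c(C, I) = 2 + I - 7*C (c(C, I) = -7*C + (2 + I) = 2 + I - 7*C)
1/(V(-107) + (c(128, -213) - 32976)*(34378 - 30637)) = 1/((8 - 107) + ((2 - 213 - 7*128) - 32976)*(34378 - 30637)) = 1/(-99 + ((2 - 213 - 896) - 32976)*3741) = 1/(-99 + (-1107 - 32976)*3741) = 1/(-99 - 34083*3741) = 1/(-99 - 127504503) = 1/(-127504602) = -1/127504602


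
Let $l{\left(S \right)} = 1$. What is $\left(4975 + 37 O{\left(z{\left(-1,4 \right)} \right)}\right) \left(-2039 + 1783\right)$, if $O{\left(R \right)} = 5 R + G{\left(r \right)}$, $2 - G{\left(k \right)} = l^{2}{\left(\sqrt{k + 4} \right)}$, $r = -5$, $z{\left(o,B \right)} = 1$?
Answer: $-1330432$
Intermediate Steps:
$G{\left(k \right)} = 1$ ($G{\left(k \right)} = 2 - 1^{2} = 2 - 1 = 1$)
$O{\left(R \right)} = 1 + 5 R$ ($O{\left(R \right)} = 5 R + 1 = 1 + 5 R$)
$\left(4975 + 37 O{\left(z{\left(-1,4 \right)} \right)}\right) \left(-2039 + 1783\right) = \left(4975 + 37 \left(1 + 5 \cdot 1\right)\right) \left(-2039 + 1783\right) = \left(4975 + 37 \left(1 + 5\right)\right) \left(-256\right) = \left(4975 + 37 \cdot 6\right) \left(-256\right) = \left(4975 + 222\right) \left(-256\right) = 5197 \left(-256\right) = -1330432$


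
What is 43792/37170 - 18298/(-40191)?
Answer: 58099546/35569035 ≈ 1.6334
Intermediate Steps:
43792/37170 - 18298/(-40191) = 43792*(1/37170) - 18298*(-1/40191) = 3128/2655 + 18298/40191 = 58099546/35569035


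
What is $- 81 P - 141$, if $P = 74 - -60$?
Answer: $-10995$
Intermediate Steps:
$P = 134$ ($P = 74 + 60 = 134$)
$- 81 P - 141 = \left(-81\right) 134 - 141 = -10854 - 141 = -10995$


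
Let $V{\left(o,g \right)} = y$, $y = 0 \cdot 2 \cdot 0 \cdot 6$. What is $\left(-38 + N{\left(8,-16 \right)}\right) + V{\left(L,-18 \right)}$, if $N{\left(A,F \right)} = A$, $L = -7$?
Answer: $-30$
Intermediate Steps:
$y = 0$ ($y = 0 \cdot 0 \cdot 6 = 0 \cdot 6 = 0$)
$V{\left(o,g \right)} = 0$
$\left(-38 + N{\left(8,-16 \right)}\right) + V{\left(L,-18 \right)} = \left(-38 + 8\right) + 0 = -30 + 0 = -30$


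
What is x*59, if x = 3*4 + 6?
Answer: 1062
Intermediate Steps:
x = 18 (x = 12 + 6 = 18)
x*59 = 18*59 = 1062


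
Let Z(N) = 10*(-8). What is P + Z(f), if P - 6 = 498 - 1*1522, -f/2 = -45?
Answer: -1098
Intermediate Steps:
f = 90 (f = -2*(-45) = 90)
Z(N) = -80
P = -1018 (P = 6 + (498 - 1*1522) = 6 + (498 - 1522) = 6 - 1024 = -1018)
P + Z(f) = -1018 - 80 = -1098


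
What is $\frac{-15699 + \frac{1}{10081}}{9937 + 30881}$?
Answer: $- \frac{79130809}{205743129} \approx -0.38461$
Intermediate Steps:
$\frac{-15699 + \frac{1}{10081}}{9937 + 30881} = \frac{-15699 + \frac{1}{10081}}{40818} = \left(- \frac{158261618}{10081}\right) \frac{1}{40818} = - \frac{79130809}{205743129}$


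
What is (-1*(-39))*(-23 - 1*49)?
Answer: -2808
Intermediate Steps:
(-1*(-39))*(-23 - 1*49) = 39*(-23 - 49) = 39*(-72) = -2808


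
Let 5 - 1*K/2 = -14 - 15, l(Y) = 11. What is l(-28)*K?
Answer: 748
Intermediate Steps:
K = 68 (K = 10 - 2*(-14 - 15) = 10 - 2*(-29) = 10 + 58 = 68)
l(-28)*K = 11*68 = 748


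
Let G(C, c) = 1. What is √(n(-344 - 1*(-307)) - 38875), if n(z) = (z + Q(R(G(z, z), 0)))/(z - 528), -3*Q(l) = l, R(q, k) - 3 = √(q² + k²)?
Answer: I*√4467546078/339 ≈ 197.17*I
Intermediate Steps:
R(q, k) = 3 + √(k² + q²) (R(q, k) = 3 + √(q² + k²) = 3 + √(k² + q²))
Q(l) = -l/3
n(z) = (-4/3 + z)/(-528 + z) (n(z) = (z - (3 + √(0² + 1²))/3)/(z - 528) = (z - (3 + √(0 + 1))/3)/(-528 + z) = (z - (3 + √1)/3)/(-528 + z) = (z - (3 + 1)/3)/(-528 + z) = (z - ⅓*4)/(-528 + z) = (z - 4/3)/(-528 + z) = (-4/3 + z)/(-528 + z))
√(n(-344 - 1*(-307)) - 38875) = √((-4/3 + (-344 - 1*(-307)))/(-528 + (-344 - 1*(-307))) - 38875) = √((-4/3 + (-344 + 307))/(-528 + (-344 + 307)) - 38875) = √((-4/3 - 37)/(-528 - 37) - 38875) = √(-115/3/(-565) - 38875) = √(-1/565*(-115/3) - 38875) = √(23/339 - 38875) = √(-13178602/339) = I*√4467546078/339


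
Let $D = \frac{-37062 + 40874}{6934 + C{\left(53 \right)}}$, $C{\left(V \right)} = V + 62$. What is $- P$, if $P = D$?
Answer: $- \frac{3812}{7049} \approx -0.54079$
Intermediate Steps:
$C{\left(V \right)} = 62 + V$
$D = \frac{3812}{7049}$ ($D = \frac{-37062 + 40874}{6934 + \left(62 + 53\right)} = \frac{3812}{6934 + 115} = \frac{3812}{7049} \approx 0.54079$)
$P = \frac{3812}{7049} \approx 0.54079$
$- P = \left(-1\right) \frac{3812}{7049} = - \frac{3812}{7049}$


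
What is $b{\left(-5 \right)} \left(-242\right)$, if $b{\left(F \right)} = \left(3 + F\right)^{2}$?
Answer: $-968$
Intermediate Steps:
$b{\left(-5 \right)} \left(-242\right) = \left(3 - 5\right)^{2} \left(-242\right) = \left(-2\right)^{2} \left(-242\right) = 4 \left(-242\right) = -968$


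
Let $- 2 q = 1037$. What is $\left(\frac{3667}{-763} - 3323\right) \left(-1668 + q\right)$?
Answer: $\frac{5551777134}{763} \approx 7.2762 \cdot 10^{6}$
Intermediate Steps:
$q = - \frac{1037}{2}$ ($q = \left(- \frac{1}{2}\right) 1037 = - \frac{1037}{2} \approx -518.5$)
$\left(\frac{3667}{-763} - 3323\right) \left(-1668 + q\right) = \left(\frac{3667}{-763} - 3323\right) \left(-1668 - \frac{1037}{2}\right) = \left(3667 \left(- \frac{1}{763}\right) - 3323\right) \left(- \frac{4373}{2}\right) = \left(- \frac{3667}{763} - 3323\right) \left(- \frac{4373}{2}\right) = \left(- \frac{2539116}{763}\right) \left(- \frac{4373}{2}\right) = \frac{5551777134}{763}$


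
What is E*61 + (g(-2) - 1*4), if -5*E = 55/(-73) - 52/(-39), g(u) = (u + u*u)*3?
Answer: -5557/1095 ≈ -5.0749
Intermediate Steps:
g(u) = 3*u + 3*u² (g(u) = (u + u²)*3 = 3*u + 3*u²)
E = -127/1095 (E = -(55/(-73) - 52/(-39))/5 = -(55*(-1/73) - 52*(-1/39))/5 = -(-55/73 + 4/3)/5 = -⅕*127/219 = -127/1095 ≈ -0.11598)
E*61 + (g(-2) - 1*4) = -127/1095*61 + (3*(-2)*(1 - 2) - 1*4) = -7747/1095 + (3*(-2)*(-1) - 4) = -7747/1095 + (6 - 4) = -7747/1095 + 2 = -5557/1095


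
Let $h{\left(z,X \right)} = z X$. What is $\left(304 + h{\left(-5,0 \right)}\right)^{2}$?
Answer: $92416$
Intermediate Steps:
$h{\left(z,X \right)} = X z$
$\left(304 + h{\left(-5,0 \right)}\right)^{2} = \left(304 + 0 \left(-5\right)\right)^{2} = \left(304 + 0\right)^{2} = 304^{2} = 92416$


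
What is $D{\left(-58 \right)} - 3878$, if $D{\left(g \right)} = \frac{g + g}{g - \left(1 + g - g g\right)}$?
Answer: $- \frac{13041830}{3363} \approx -3878.0$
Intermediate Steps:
$D{\left(g \right)} = \frac{2 g}{-1 + g^{2}}$ ($D{\left(g \right)} = \frac{2 g}{g - \left(1 + g - g^{2}\right)} = \frac{2 g}{-1 + g^{2}}$)
$D{\left(-58 \right)} - 3878 = 2 \left(-58\right) \frac{1}{-1 + \left(-58\right)^{2}} - 3878 = 2 \left(-58\right) \frac{1}{-1 + 3364} - 3878 = 2 \left(-58\right) \frac{1}{3363} - 3878 = - \frac{116}{3363} - 3878 = - \frac{13041830}{3363}$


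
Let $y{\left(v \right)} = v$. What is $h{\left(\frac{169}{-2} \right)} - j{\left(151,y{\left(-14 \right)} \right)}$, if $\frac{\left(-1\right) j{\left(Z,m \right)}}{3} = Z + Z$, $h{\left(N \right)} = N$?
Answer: $\frac{1643}{2} \approx 821.5$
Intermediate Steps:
$j{\left(Z,m \right)} = - 6 Z$ ($j{\left(Z,m \right)} = - 3 \left(Z + Z\right) = - 3 \cdot 2 Z = - 6 Z$)
$h{\left(\frac{169}{-2} \right)} - j{\left(151,y{\left(-14 \right)} \right)} = \frac{169}{-2} - \left(-6\right) 151 = 169 \left(- \frac{1}{2}\right) - -906 = - \frac{169}{2} + 906 = \frac{1643}{2}$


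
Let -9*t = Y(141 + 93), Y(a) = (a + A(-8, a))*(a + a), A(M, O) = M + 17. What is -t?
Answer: 12636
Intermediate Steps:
A(M, O) = 17 + M
Y(a) = 2*a*(9 + a) (Y(a) = (a + (17 - 8))*(a + a) = (a + 9)*(2*a) = (9 + a)*(2*a) = 2*a*(9 + a))
t = -12636 (t = -2*(141 + 93)*(9 + (141 + 93))/9 = -2*234*(9 + 234)/9 = -2*234*243/9 = -⅑*113724 = -12636)
-t = -1*(-12636) = 12636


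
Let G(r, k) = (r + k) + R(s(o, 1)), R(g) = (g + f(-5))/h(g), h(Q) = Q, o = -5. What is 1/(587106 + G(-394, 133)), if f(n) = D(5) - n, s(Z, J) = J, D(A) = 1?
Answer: 1/586852 ≈ 1.7040e-6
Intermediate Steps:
f(n) = 1 - n
R(g) = (6 + g)/g (R(g) = (g + (1 - 1*(-5)))/g = (g + (1 + 5))/g = (g + 6)/g = (6 + g)/g)
G(r, k) = 7 + k + r (G(r, k) = (r + k) + (6 + 1)/1 = (k + r) + 1*7 = (k + r) + 7 = 7 + k + r)
1/(587106 + G(-394, 133)) = 1/(587106 + (7 + 133 - 394)) = 1/(587106 - 254) = 1/586852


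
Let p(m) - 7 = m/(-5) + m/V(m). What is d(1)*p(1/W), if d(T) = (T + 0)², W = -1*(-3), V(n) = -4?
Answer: 137/20 ≈ 6.8500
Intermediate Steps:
W = 3
d(T) = T²
p(m) = 7 - 9*m/20 (p(m) = 7 + (m/(-5) + m/(-4)) = 7 + (m*(-⅕) + m*(-¼)) = 7 + (-m/5 - m/4) = 7 - 9*m/20)
d(1)*p(1/W) = 1²*(7 - 9/20/3) = 1*(7 - 9/20*⅓) = 1*(7 - 3/20) = 1*(137/20) = 137/20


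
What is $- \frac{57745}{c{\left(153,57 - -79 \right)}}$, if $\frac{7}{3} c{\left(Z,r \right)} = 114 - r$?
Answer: $\frac{404215}{66} \approx 6124.5$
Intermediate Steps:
$c{\left(Z,r \right)} = \frac{342}{7} - \frac{3 r}{7}$ ($c{\left(Z,r \right)} = \frac{3 \left(114 - r\right)}{7} = \frac{342}{7} - \frac{3 r}{7}$)
$- \frac{57745}{c{\left(153,57 - -79 \right)}} = - \frac{57745}{\frac{342}{7} - \frac{3 \left(57 - -79\right)}{7}} = - \frac{57745}{\frac{342}{7} - \frac{3 \left(57 + 79\right)}{7}} = - \frac{57745}{\frac{342}{7} - \frac{408}{7}} = - \frac{57745}{- \frac{66}{7}} = \left(-57745\right) \left(- \frac{7}{66}\right) = \frac{404215}{66}$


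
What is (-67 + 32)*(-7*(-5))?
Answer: -1225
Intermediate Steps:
(-67 + 32)*(-7*(-5)) = -35*35 = -1225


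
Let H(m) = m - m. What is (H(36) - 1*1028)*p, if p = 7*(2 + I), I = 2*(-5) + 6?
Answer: 14392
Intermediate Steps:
I = -4 (I = -10 + 6 = -4)
H(m) = 0
p = -14 (p = 7*(2 - 4) = 7*(-2) = -14)
(H(36) - 1*1028)*p = (0 - 1*1028)*(-14) = (0 - 1028)*(-14) = -1028*(-14) = 14392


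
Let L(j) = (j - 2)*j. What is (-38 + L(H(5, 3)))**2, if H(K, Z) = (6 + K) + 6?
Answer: 47089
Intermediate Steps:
H(K, Z) = 12 + K
L(j) = j*(-2 + j) (L(j) = (-2 + j)*j = j*(-2 + j))
(-38 + L(H(5, 3)))**2 = (-38 + (12 + 5)*(-2 + (12 + 5)))**2 = (-38 + 17*(-2 + 17))**2 = (-38 + 17*15)**2 = (-38 + 255)**2 = 217**2 = 47089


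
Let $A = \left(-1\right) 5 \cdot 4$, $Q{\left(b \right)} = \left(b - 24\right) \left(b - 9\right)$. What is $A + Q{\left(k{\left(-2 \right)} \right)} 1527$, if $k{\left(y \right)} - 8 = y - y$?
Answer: $24412$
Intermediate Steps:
$k{\left(y \right)} = 8$ ($k{\left(y \right)} = 8 + \left(y - y\right) = 8 + 0 = 8$)
$Q{\left(b \right)} = \left(-24 + b\right) \left(-9 + b\right)$
$A = -20$ ($A = \left(-5\right) 4 = -20$)
$A + Q{\left(k{\left(-2 \right)} \right)} 1527 = -20 + \left(216 + 8^{2} - 264\right) 1527 = -20 + \left(216 + 64 - 264\right) 1527 = -20 + 16 \cdot 1527 = -20 + 24432 = 24412$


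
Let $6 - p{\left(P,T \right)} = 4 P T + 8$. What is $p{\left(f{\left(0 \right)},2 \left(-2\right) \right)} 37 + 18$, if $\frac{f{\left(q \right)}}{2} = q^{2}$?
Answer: $-56$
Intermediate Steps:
$f{\left(q \right)} = 2 q^{2}$
$p{\left(P,T \right)} = -2 - 4 P T$ ($p{\left(P,T \right)} = 6 - \left(4 P T + 8\right) = 6 - \left(8 + 4 P T\right) = -2 - 4 P T$)
$p{\left(f{\left(0 \right)},2 \left(-2\right) \right)} 37 + 18 = \left(-2 - 4 \cdot 2 \cdot 0^{2} \cdot 2 \left(-2\right)\right) 37 + 18 = \left(-2 - 4 \cdot 2 \cdot 0 \left(-4\right)\right) 37 + 18 = \left(-2 - 0 \left(-4\right)\right) 37 + 18 = \left(-2 + 0\right) 37 + 18 = \left(-2\right) 37 + 18 = -74 + 18 = -56$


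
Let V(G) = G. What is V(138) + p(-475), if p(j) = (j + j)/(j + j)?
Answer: 139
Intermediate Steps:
p(j) = 1 (p(j) = (2*j)/((2*j)) = (2*j)*(1/(2*j)) = 1)
V(138) + p(-475) = 138 + 1 = 139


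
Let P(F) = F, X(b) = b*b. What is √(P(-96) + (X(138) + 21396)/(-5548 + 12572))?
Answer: 49*I*√28974/878 ≈ 9.4996*I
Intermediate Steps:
X(b) = b²
√(P(-96) + (X(138) + 21396)/(-5548 + 12572)) = √(-96 + (138² + 21396)/(-5548 + 12572)) = √(-96 + (19044 + 21396)/7024) = √(-96 + 40440*(1/7024)) = √(-96 + 5055/878) = √(-79233/878) = 49*I*√28974/878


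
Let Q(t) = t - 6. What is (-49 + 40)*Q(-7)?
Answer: 117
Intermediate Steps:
Q(t) = -6 + t
(-49 + 40)*Q(-7) = (-49 + 40)*(-6 - 7) = -9*(-13) = 117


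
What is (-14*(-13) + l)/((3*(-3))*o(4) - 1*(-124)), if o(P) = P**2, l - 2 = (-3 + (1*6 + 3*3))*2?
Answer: -52/5 ≈ -10.400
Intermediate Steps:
l = 26 (l = 2 + (-3 + (1*6 + 3*3))*2 = 2 + (-3 + (6 + 9))*2 = 2 + (-3 + 15)*2 = 2 + 12*2 = 2 + 24 = 26)
(-14*(-13) + l)/((3*(-3))*o(4) - 1*(-124)) = (-14*(-13) + 26)/((3*(-3))*4**2 - 1*(-124)) = (182 + 26)/(-9*16 + 124) = 208/(-144 + 124) = 208/(-20) = 208*(-1/20) = -52/5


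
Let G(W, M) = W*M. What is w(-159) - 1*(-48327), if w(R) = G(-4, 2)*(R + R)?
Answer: 50871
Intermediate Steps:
G(W, M) = M*W
w(R) = -16*R (w(R) = (2*(-4))*(R + R) = -16*R)
w(-159) - 1*(-48327) = -16*(-159) - 1*(-48327) = 2544 + 48327 = 50871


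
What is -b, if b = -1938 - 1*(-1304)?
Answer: 634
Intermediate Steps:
b = -634 (b = -1938 + 1304 = -634)
-b = -1*(-634) = 634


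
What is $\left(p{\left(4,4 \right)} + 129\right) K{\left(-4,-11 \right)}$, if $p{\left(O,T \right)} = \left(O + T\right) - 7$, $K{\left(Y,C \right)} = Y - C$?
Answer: $910$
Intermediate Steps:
$p{\left(O,T \right)} = -7 + O + T$
$\left(p{\left(4,4 \right)} + 129\right) K{\left(-4,-11 \right)} = \left(\left(-7 + 4 + 4\right) + 129\right) \left(-4 - -11\right) = \left(1 + 129\right) \left(-4 + 11\right) = 130 \cdot 7 = 910$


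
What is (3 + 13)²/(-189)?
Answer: -256/189 ≈ -1.3545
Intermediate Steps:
(3 + 13)²/(-189) = 16²*(-1/189) = 256*(-1/189) = -256/189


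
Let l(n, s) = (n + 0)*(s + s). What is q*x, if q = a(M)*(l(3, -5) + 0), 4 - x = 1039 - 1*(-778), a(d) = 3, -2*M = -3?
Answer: 163170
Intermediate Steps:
M = 3/2 (M = -½*(-3) = 3/2 ≈ 1.5000)
l(n, s) = 2*n*s (l(n, s) = n*(2*s) = 2*n*s)
x = -1813 (x = 4 - (1039 - 1*(-778)) = 4 - (1039 + 778) = 4 - 1*1817 = 4 - 1817 = -1813)
q = -90 (q = 3*(2*3*(-5) + 0) = 3*(-30 + 0) = 3*(-30) = -90)
q*x = -90*(-1813) = 163170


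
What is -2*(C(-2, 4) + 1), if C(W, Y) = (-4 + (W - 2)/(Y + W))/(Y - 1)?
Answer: 2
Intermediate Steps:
C(W, Y) = (-4 + (-2 + W)/(W + Y))/(-1 + Y)
-2*(C(-2, 4) + 1) = -2*((-2 - 4*4 - 3*(-2))/(4**2 - 1*(-2) - 1*4 - 2*4) + 1) = -2*((-2 - 16 + 6)/(16 + 2 - 4 - 8) + 1) = -2*(-12/6 + 1) = -2*((1/6)*(-12) + 1) = -2*(-2 + 1) = -2*(-1) = 2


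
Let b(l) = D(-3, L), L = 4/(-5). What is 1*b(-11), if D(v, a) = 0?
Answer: 0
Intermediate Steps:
L = -4/5 (L = 4*(-1/5) = -4/5 ≈ -0.80000)
b(l) = 0
1*b(-11) = 1*0 = 0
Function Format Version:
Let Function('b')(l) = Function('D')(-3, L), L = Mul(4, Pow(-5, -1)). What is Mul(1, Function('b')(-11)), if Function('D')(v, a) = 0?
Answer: 0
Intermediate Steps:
L = Rational(-4, 5) (L = Mul(4, Rational(-1, 5)) = Rational(-4, 5) ≈ -0.80000)
Function('b')(l) = 0
Mul(1, Function('b')(-11)) = Mul(1, 0) = 0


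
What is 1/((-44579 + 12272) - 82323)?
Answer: -1/114630 ≈ -8.7237e-6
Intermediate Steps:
1/((-44579 + 12272) - 82323) = 1/(-32307 - 82323) = 1/(-114630) = -1/114630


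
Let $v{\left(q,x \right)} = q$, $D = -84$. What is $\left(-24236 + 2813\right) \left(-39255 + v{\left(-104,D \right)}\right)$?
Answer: $843187857$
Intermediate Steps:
$\left(-24236 + 2813\right) \left(-39255 + v{\left(-104,D \right)}\right) = \left(-24236 + 2813\right) \left(-39255 - 104\right) = \left(-21423\right) \left(-39359\right) = 843187857$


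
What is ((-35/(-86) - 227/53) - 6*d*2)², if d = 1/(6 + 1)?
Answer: 31814073225/1017992836 ≈ 31.252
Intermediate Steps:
d = ⅐ (d = 1/7 = ⅐ ≈ 0.14286)
((-35/(-86) - 227/53) - 6*d*2)² = ((-35/(-86) - 227/53) - 6*⅐*2)² = ((-35*(-1/86) - 227*1/53) - 6/7*2)² = ((35/86 - 227/53) - 12/7)² = (-17667/4558 - 12/7)² = (-178365/31906)² = 31814073225/1017992836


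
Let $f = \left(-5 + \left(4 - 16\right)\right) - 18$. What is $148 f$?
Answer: $-5180$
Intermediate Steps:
$f = -35$ ($f = \left(-5 + \left(4 - 16\right)\right) - 18 = \left(-5 - 12\right) - 18 = -17 - 18 = -35$)
$148 f = 148 \left(-35\right) = -5180$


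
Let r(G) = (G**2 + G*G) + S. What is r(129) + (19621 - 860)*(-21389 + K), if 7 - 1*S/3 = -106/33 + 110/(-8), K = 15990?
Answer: -4455320545/44 ≈ -1.0126e+8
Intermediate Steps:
S = 3163/44 (S = 21 - 3*(-106/33 + 110/(-8)) = 21 - 3*(-106*1/33 + 110*(-1/8)) = 21 - 3*(-106/33 - 55/4) = 21 - 3*(-2239/132) = 21 + 2239/44 = 3163/44 ≈ 71.886)
r(G) = 3163/44 + 2*G**2 (r(G) = (G**2 + G*G) + 3163/44 = (G**2 + G**2) + 3163/44 = 2*G**2 + 3163/44 = 3163/44 + 2*G**2)
r(129) + (19621 - 860)*(-21389 + K) = (3163/44 + 2*129**2) + (19621 - 860)*(-21389 + 15990) = (3163/44 + 2*16641) + 18761*(-5399) = (3163/44 + 33282) - 101290639 = 1467571/44 - 101290639 = -4455320545/44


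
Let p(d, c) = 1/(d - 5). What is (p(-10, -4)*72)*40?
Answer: -192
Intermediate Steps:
p(d, c) = 1/(-5 + d)
(p(-10, -4)*72)*40 = (72/(-5 - 10))*40 = (72/(-15))*40 = -1/15*72*40 = -24/5*40 = -192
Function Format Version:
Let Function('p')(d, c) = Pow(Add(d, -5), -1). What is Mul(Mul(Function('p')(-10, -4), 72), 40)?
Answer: -192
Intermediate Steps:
Function('p')(d, c) = Pow(Add(-5, d), -1)
Mul(Mul(Function('p')(-10, -4), 72), 40) = Mul(Mul(Pow(Add(-5, -10), -1), 72), 40) = Mul(Mul(Pow(-15, -1), 72), 40) = Mul(Mul(Rational(-1, 15), 72), 40) = Mul(Rational(-24, 5), 40) = -192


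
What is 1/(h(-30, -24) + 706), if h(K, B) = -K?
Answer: 1/736 ≈ 0.0013587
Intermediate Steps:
1/(h(-30, -24) + 706) = 1/(-1*(-30) + 706) = 1/(30 + 706) = 1/736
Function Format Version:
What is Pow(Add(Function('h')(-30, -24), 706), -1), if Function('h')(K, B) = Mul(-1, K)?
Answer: Rational(1, 736) ≈ 0.0013587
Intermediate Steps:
Pow(Add(Function('h')(-30, -24), 706), -1) = Pow(Add(Mul(-1, -30), 706), -1) = Pow(Add(30, 706), -1) = Pow(736, -1) = Rational(1, 736)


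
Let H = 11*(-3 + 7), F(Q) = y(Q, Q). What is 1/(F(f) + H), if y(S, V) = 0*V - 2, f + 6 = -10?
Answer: 1/42 ≈ 0.023810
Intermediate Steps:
f = -16 (f = -6 - 10 = -16)
y(S, V) = -2 (y(S, V) = 0 - 2 = -2)
F(Q) = -2
H = 44 (H = 11*4 = 44)
1/(F(f) + H) = 1/(-2 + 44) = 1/42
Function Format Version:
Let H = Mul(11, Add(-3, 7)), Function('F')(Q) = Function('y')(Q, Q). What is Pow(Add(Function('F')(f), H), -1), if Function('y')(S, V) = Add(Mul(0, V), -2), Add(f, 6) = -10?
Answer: Rational(1, 42) ≈ 0.023810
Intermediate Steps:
f = -16 (f = Add(-6, -10) = -16)
Function('y')(S, V) = -2 (Function('y')(S, V) = Add(0, -2) = -2)
Function('F')(Q) = -2
H = 44 (H = Mul(11, 4) = 44)
Pow(Add(Function('F')(f), H), -1) = Pow(Add(-2, 44), -1) = Pow(42, -1) = Rational(1, 42)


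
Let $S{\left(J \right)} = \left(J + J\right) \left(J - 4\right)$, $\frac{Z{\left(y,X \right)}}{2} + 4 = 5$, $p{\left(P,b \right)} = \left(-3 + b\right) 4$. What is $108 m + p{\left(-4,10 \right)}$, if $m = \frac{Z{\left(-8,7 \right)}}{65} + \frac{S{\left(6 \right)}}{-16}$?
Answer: $- \frac{8494}{65} \approx -130.68$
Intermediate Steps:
$p{\left(P,b \right)} = -12 + 4 b$
$Z{\left(y,X \right)} = 2$ ($Z{\left(y,X \right)} = -8 + 2 \cdot 5 = -8 + 10 = 2$)
$S{\left(J \right)} = 2 J \left(-4 + J\right)$
$m = - \frac{191}{130}$ ($m = \frac{2}{65} + \frac{2 \cdot 6 \left(-4 + 6\right)}{-16} = 2 \cdot \frac{1}{65} + 2 \cdot 6 \cdot 2 \left(- \frac{1}{16}\right) = \frac{2}{65} + 24 \left(- \frac{1}{16}\right) = \frac{2}{65} - \frac{3}{2} = - \frac{191}{130} \approx -1.4692$)
$108 m + p{\left(-4,10 \right)} = 108 \left(- \frac{191}{130}\right) + \left(-12 + 4 \cdot 10\right) = - \frac{10314}{65} + \left(-12 + 40\right) = - \frac{10314}{65} + 28 = - \frac{8494}{65}$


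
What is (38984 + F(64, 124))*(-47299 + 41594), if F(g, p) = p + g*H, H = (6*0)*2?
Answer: -223111140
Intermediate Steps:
H = 0 (H = 0*2 = 0)
F(g, p) = p (F(g, p) = p + g*0 = p + 0 = p)
(38984 + F(64, 124))*(-47299 + 41594) = (38984 + 124)*(-47299 + 41594) = 39108*(-5705) = -223111140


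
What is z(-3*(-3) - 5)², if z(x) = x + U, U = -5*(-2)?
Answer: 196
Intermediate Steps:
U = 10
z(x) = 10 + x (z(x) = x + 10 = 10 + x)
z(-3*(-3) - 5)² = (10 + (-3*(-3) - 5))² = (10 + (9 - 5))² = (10 + 4)² = 14² = 196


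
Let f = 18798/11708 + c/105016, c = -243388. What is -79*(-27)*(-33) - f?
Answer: -2704510112333/38422729 ≈ -70388.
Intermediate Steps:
f = -27359248/38422729 (f = 18798/11708 - 243388/105016 = 18798*(1/11708) - 243388*1/105016 = 9399/5854 - 60847/26254 = -27359248/38422729 ≈ -0.71206)
-79*(-27)*(-33) - f = -79*(-27)*(-33) - 1*(-27359248/38422729) = 2133*(-33) + 27359248/38422729 = -70389 + 27359248/38422729 = -2704510112333/38422729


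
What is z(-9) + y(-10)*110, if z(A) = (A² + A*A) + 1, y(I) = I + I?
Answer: -2037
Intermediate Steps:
y(I) = 2*I
z(A) = 1 + 2*A² (z(A) = (A² + A²) + 1 = 2*A² + 1 = 1 + 2*A²)
z(-9) + y(-10)*110 = (1 + 2*(-9)²) + (2*(-10))*110 = (1 + 2*81) - 20*110 = (1 + 162) - 2200 = 163 - 2200 = -2037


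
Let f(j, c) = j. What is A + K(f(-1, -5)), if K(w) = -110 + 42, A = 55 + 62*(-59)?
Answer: -3671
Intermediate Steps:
A = -3603 (A = 55 - 3658 = -3603)
K(w) = -68
A + K(f(-1, -5)) = -3603 - 68 = -3671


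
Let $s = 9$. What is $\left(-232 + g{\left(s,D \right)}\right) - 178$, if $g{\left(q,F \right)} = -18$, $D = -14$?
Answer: $-428$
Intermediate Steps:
$\left(-232 + g{\left(s,D \right)}\right) - 178 = \left(-232 - 18\right) - 178 = -250 - 178 = -428$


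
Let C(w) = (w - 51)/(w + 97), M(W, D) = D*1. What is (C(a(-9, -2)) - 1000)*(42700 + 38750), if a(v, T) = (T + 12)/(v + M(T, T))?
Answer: -86139157950/1057 ≈ -8.1494e+7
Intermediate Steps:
M(W, D) = D
a(v, T) = (12 + T)/(T + v) (a(v, T) = (T + 12)/(v + T) = (12 + T)/(T + v))
C(w) = (-51 + w)/(97 + w)
(C(a(-9, -2)) - 1000)*(42700 + 38750) = ((-51 + (12 - 2)/(-2 - 9))/(97 + (12 - 2)/(-2 - 9)) - 1000)*(42700 + 38750) = ((-51 + 10/(-11))/(97 + 10/(-11)) - 1000)*81450 = ((-51 - 1/11*10)/(97 - 1/11*10) - 1000)*81450 = ((-51 - 10/11)/(97 - 10/11) - 1000)*81450 = (-571/11/(1057/11) - 1000)*81450 = ((11/1057)*(-571/11) - 1000)*81450 = (-571/1057 - 1000)*81450 = -1057571/1057*81450 = -86139157950/1057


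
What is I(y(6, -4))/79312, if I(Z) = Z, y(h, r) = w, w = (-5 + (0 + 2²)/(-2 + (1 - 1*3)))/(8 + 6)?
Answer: -3/555184 ≈ -5.4036e-6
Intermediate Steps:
w = -3/7 (w = (-5 + (0 + 4)/(-2 + (1 - 3)))/14 = (-5 + 4/(-2 - 2))*(1/14) = (-5 + 4/(-4))*(1/14) = (-5 + 4*(-¼))*(1/14) = (-5 - 1)*(1/14) = -6*1/14 = -3/7 ≈ -0.42857)
y(h, r) = -3/7
I(y(6, -4))/79312 = -3/7/79312 = -3/7*1/79312 = -3/555184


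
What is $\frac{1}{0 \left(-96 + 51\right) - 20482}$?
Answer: $- \frac{1}{20482} \approx -4.8823 \cdot 10^{-5}$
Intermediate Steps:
$\frac{1}{0 \left(-96 + 51\right) - 20482} = \frac{1}{0 \left(-45\right) - 20482} = \frac{1}{0 - 20482} = \frac{1}{-20482} = - \frac{1}{20482}$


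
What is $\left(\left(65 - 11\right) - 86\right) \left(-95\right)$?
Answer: $3040$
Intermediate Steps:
$\left(\left(65 - 11\right) - 86\right) \left(-95\right) = \left(54 - 86\right) \left(-95\right) = \left(-32\right) \left(-95\right) = 3040$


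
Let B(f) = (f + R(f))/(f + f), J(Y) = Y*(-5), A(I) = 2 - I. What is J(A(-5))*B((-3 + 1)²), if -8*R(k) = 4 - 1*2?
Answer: -525/32 ≈ -16.406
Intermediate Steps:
J(Y) = -5*Y
R(k) = -¼ (R(k) = -(4 - 1*2)/8 = -(4 - 2)/8 = -⅛*2 = -¼)
B(f) = (-¼ + f)/(2*f) (B(f) = (f - ¼)/(f + f) = (-¼ + f)/((2*f)) = (-¼ + f)*(1/(2*f)) = (-¼ + f)/(2*f))
J(A(-5))*B((-3 + 1)²) = (-5*(2 - 1*(-5)))*((-1 + 4*(-3 + 1)²)/(8*((-3 + 1)²))) = (-5*(2 + 5))*((-1 + 4*(-2)²)/(8*((-2)²))) = (-5*7)*((⅛)*(-1 + 4*4)/4) = -35*(-1 + 16)/(8*4) = -35*15/(8*4) = -35*15/32 = -525/32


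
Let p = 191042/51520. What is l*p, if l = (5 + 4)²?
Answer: 7737201/25760 ≈ 300.36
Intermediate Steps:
p = 95521/25760 (p = 191042*(1/51520) = 95521/25760 ≈ 3.7081)
l = 81 (l = 9² = 81)
l*p = 81*(95521/25760) = 7737201/25760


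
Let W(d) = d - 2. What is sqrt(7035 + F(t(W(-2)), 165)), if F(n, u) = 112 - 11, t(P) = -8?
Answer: 4*sqrt(446) ≈ 84.475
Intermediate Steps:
W(d) = -2 + d
F(n, u) = 101
sqrt(7035 + F(t(W(-2)), 165)) = sqrt(7035 + 101) = sqrt(7136) = 4*sqrt(446)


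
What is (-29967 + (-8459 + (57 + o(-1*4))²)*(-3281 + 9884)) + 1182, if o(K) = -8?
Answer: -40029759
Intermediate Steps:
(-29967 + (-8459 + (57 + o(-1*4))²)*(-3281 + 9884)) + 1182 = (-29967 + (-8459 + (57 - 8)²)*(-3281 + 9884)) + 1182 = (-29967 + (-8459 + 49²)*6603) + 1182 = (-29967 + (-8459 + 2401)*6603) + 1182 = (-29967 - 6058*6603) + 1182 = (-29967 - 40000974) + 1182 = -40030941 + 1182 = -40029759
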